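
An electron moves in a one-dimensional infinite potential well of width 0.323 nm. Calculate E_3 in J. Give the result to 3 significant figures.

For an infinite well E_n = n²h²/(8m_eL²), so E_1 = h²/(8m_eL²) = (6.626×10^-34)²/(8·9.109×10^-31·(3.23×10^-10 m)²) = 5.775×10^-19 J.
Then E_3 = 3²·E_1 = 9·5.775×10^-19 J = 5.20×10^-18 J.

E_3 = 5.20×10^-18 J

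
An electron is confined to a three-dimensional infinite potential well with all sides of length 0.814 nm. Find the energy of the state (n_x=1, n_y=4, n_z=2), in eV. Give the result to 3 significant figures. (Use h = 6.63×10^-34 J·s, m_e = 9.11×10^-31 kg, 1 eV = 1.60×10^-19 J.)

E = 11.9 eV

For a 3D rectangular well E = (h²/8m_e)·Σ n_i²/L_i² = (6.63×10^-34)²/(8·9.11×10^-31) · [1²/(0.814 nm)² + 4²/(0.814 nm)² + 2²/(0.814 nm)²].
Evaluating gives E = 1.912×10^-18 J = 11.9 eV.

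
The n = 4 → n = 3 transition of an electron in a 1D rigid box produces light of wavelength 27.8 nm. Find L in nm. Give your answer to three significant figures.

The photon carries ΔE = hc/λ = 6.626×10^-34·2.998×10^8/2.78×10^-8 m = 7.146×10^-18 J.
Since ΔE = (4² − 3²)E_1, E_1 = 1.021×10^-18 J, and L = h/√(8m_eE_1) = 2.43×10^-10 m = 0.243 nm.

L = 0.243 nm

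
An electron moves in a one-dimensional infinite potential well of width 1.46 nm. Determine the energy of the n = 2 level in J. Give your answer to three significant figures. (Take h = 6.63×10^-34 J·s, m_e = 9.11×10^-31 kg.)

E_2 = 1.13×10^-19 J

For an infinite well E_n = n²h²/(8m_eL²), so E_1 = h²/(8m_eL²) = (6.63×10^-34)²/(8·9.11×10^-31·(1.46×10^-9 m)²) = 2.830×10^-20 J.
Then E_2 = 2²·E_1 = 4·2.830×10^-20 J = 1.13×10^-19 J.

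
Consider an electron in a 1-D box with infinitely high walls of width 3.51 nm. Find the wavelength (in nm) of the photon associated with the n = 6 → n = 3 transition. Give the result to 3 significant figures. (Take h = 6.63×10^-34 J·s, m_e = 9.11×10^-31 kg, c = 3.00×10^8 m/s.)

λ = 1.50×10^3 nm

E_1 = h²/(8m_eL²) = 4.896×10^-21 J, so ΔE = (6² − 3²)E_1 = 1.322×10^-19 J.
λ = hc/ΔE = (6.63×10^-34·3.00×10^8)/1.322×10^-19 = 1.50×10^-6 m = 1.50×10^3 nm.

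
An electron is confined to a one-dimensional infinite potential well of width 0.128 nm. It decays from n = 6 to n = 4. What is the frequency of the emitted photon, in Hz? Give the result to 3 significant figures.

f = 1.11×10^17 Hz

E_1 = h²/(8m_eL²) = 3.677×10^-18 J and ΔE = (6² − 4²)E_1 = 7.354×10^-17 J.
f = ΔE/h = 7.354×10^-17/6.626×10^-34 = 1.11×10^17 Hz.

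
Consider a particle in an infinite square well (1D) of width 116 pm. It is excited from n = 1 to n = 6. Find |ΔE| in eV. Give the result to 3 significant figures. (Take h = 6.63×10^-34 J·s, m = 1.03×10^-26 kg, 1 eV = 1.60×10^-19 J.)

E_1 = h²/(8mL²) = 3.964×10^-22 J.
|ΔE| = |1² − 6²|·E_1 = 35·3.964×10^-22 J = 1.387×10^-20 J = 0.0867 eV.

|ΔE| = 0.0867 eV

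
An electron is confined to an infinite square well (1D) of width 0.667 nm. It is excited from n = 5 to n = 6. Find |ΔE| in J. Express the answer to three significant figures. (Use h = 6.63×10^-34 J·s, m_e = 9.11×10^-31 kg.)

|ΔE| = 1.49×10^-18 J

E_1 = h²/(8m_eL²) = 1.356×10^-19 J.
|ΔE| = |5² − 6²|·E_1 = 11·1.356×10^-19 J = 1.49×10^-18 J.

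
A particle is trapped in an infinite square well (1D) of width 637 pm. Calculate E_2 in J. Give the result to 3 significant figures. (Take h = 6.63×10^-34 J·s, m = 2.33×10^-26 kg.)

For an infinite well E_n = n²h²/(8mL²), so E_1 = h²/(8mL²) = (6.63×10^-34)²/(8·2.33×10^-26·(6.37×10^-10 m)²) = 5.812×10^-24 J.
Then E_2 = 2²·E_1 = 4·5.812×10^-24 J = 2.32×10^-23 J.

E_2 = 2.32×10^-23 J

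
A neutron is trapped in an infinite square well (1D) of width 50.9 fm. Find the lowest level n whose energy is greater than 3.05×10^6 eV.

E_1 = h²/(8m_nL²) = 1.265×10^-14 J = 7.896×10^4 eV.
Need n² > 3.05×10^6/7.896×10^4 = 38.63, i.e. n > 6.215.
The smallest integer satisfying this is n = 7.

n = 7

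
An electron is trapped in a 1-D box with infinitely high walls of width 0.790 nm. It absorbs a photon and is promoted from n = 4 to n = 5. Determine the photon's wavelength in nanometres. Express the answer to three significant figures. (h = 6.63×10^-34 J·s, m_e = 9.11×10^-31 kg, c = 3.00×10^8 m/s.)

E_1 = h²/(8m_eL²) = 9.664×10^-20 J, so ΔE = (5² − 4²)E_1 = 8.698×10^-19 J.
λ = hc/ΔE = (6.63×10^-34·3.00×10^8)/8.698×10^-19 = 2.29×10^-7 m = 229 nm.

λ = 229 nm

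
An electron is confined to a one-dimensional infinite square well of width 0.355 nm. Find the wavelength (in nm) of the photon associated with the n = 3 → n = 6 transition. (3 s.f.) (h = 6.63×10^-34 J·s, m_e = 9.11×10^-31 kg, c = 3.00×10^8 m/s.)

E_1 = h²/(8m_eL²) = 4.786×10^-19 J, so ΔE = (6² − 3²)E_1 = 1.292×10^-17 J.
λ = hc/ΔE = (6.63×10^-34·3.00×10^8)/1.292×10^-17 = 1.54×10^-8 m = 15.4 nm.

λ = 15.4 nm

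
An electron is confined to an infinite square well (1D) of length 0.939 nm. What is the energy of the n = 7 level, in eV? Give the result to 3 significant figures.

E_7 = 20.9 eV

For an infinite well E_n = n²h²/(8m_eL²), so E_1 = h²/(8m_eL²) = (6.626×10^-34)²/(8·9.109×10^-31·(9.39×10^-10 m)²) = 6.833×10^-20 J.
Then E_7 = 7²·E_1 = 49·6.833×10^-20 J = 3.348×10^-18 J.
Converting, E_7 = 3.348×10^-18 J / (1.602×10^-19 J/eV) = 20.9 eV.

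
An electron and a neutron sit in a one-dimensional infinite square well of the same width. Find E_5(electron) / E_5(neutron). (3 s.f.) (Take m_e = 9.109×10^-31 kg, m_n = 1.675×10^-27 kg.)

1.84×10^3

E_n ∝ 1/m at fixed n and L, so the ratio is m_n/m_e = 1.675×10^-27/9.109×10^-31 = 1.84×10^3.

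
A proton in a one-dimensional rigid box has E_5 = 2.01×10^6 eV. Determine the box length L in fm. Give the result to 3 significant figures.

L = 50.5 fm

From E_n = n²h²/(8m_pL²), L = n·h/√(8m_pE_n).
E_5 = 2.01×10^6 eV = 3.220×10^-13 J, so L = 5·6.626×10^-34/√(8·1.673×10^-27·3.220×10^-13) = 5.05×10^-14 m = 50.5 fm.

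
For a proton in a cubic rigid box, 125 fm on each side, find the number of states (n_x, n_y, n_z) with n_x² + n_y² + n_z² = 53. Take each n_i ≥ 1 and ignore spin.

degeneracy = 6

The level has n_x² + n_y² + n_z² = 53. The ordered positive-integer solutions are (1, 4, 6), (1, 6, 4), (4, 1, 6), (4, 6, 1), (6, 1, 4), (6, 4, 1).
That gives 6 states.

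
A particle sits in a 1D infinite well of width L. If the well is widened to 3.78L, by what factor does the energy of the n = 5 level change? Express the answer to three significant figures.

0.0700

E_n ∝ 1/L², so the energy scales by 1/3.78² = 0.0700.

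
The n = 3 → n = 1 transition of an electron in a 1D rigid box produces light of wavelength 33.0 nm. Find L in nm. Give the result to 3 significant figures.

The photon carries ΔE = hc/λ = 6.626×10^-34·2.998×10^8/3.30×10^-8 m = 6.020×10^-18 J.
Since ΔE = (3² − 1²)E_1, E_1 = 7.525×10^-19 J, and L = h/√(8m_eE_1) = 2.83×10^-10 m = 0.283 nm.

L = 0.283 nm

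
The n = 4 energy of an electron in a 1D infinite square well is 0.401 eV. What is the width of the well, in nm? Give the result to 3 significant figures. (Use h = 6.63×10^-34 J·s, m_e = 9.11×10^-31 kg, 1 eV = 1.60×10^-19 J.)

From E_n = n²h²/(8m_eL²), L = n·h/√(8m_eE_n).
E_4 = 0.401 eV = 6.416×10^-20 J, so L = 4·6.63×10^-34/√(8·9.11×10^-31·6.416×10^-20) = 3.88×10^-9 m = 3.88 nm.

L = 3.88 nm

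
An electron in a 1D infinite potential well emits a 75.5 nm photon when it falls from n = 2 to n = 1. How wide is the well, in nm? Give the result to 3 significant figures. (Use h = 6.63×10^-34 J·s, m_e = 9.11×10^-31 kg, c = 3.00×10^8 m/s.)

The photon carries ΔE = hc/λ = 6.63×10^-34·3.00×10^8/7.55×10^-8 m = 2.634×10^-18 J.
Since ΔE = (2² − 1²)E_1, E_1 = 8.780×10^-19 J, and L = h/√(8m_eE_1) = 2.62×10^-10 m = 0.262 nm.

L = 0.262 nm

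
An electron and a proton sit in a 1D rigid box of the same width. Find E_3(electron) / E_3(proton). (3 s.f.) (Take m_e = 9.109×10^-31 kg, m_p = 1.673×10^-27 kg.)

1.84×10^3

E_n ∝ 1/m at fixed n and L, so the ratio is m_p/m_e = 1.673×10^-27/9.109×10^-31 = 1.84×10^3.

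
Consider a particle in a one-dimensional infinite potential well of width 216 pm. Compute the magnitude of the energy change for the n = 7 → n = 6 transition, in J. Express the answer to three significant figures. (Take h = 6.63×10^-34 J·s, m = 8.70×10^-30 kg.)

E_1 = h²/(8mL²) = 1.354×10^-19 J.
|ΔE| = |7² − 6²|·E_1 = 13·1.354×10^-19 J = 1.76×10^-18 J.

|ΔE| = 1.76×10^-18 J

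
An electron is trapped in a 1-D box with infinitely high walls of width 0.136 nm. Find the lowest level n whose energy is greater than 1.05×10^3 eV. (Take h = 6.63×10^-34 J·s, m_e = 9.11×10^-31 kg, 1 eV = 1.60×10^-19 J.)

E_1 = h²/(8m_eL²) = 3.261×10^-18 J = 20.38 eV.
Need n² > 1.05×10^3/20.38 = 51.52, i.e. n > 7.178.
The smallest integer satisfying this is n = 8.

n = 8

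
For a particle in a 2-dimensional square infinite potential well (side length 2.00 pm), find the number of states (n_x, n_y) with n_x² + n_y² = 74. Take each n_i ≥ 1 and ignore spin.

The level has n_x² + n_y² = 74. The ordered positive-integer solutions are (5, 7), (7, 5).
That gives 2 states.

degeneracy = 2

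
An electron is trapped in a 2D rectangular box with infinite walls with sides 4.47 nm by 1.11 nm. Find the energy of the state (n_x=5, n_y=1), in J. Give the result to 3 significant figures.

For a 2D rectangular well E = (h²/8m_e)·Σ n_i²/L_i² = (6.626×10^-34)²/(8·9.109×10^-31) · [5²/(4.47 nm)² + 1²/(1.11 nm)²].
Evaluating gives E = 1.24×10^-19 J.

E = 1.24×10^-19 J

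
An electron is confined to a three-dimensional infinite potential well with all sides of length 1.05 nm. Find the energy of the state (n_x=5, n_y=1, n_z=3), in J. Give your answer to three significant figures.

For a 3D rectangular well E = (h²/8m_e)·Σ n_i²/L_i² = (6.626×10^-34)²/(8·9.109×10^-31) · [5²/(1.05 nm)² + 1²/(1.05 nm)² + 3²/(1.05 nm)²].
Evaluating gives E = 1.91×10^-18 J.

E = 1.91×10^-18 J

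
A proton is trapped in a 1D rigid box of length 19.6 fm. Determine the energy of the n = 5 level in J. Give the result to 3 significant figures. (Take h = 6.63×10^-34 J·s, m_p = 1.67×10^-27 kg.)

E_5 = 2.14×10^-12 J

For an infinite well E_n = n²h²/(8m_pL²), so E_1 = h²/(8m_pL²) = (6.63×10^-34)²/(8·1.67×10^-27·(1.96×10^-14 m)²) = 8.565×10^-14 J.
Then E_5 = 5²·E_1 = 25·8.565×10^-14 J = 2.14×10^-12 J.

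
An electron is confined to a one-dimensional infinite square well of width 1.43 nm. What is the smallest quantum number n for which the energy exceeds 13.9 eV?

n = 9

E_1 = h²/(8m_eL²) = 2.946×10^-20 J = 0.1839 eV.
Need n² > 13.9/0.1839 = 75.58, i.e. n > 8.694.
The smallest integer satisfying this is n = 9.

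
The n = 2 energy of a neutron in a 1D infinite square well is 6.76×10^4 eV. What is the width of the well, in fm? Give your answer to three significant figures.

L = 110 fm

From E_n = n²h²/(8m_nL²), L = n·h/√(8m_nE_n).
E_2 = 6.76×10^4 eV = 1.083×10^-14 J, so L = 2·6.626×10^-34/√(8·1.675×10^-27·1.083×10^-14) = 1.10×10^-13 m = 110 fm.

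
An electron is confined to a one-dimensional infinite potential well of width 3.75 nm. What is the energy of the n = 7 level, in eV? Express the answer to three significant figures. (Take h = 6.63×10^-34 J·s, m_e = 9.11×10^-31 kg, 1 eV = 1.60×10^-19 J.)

E_7 = 1.31 eV

For an infinite well E_n = n²h²/(8m_eL²), so E_1 = h²/(8m_eL²) = (6.63×10^-34)²/(8·9.11×10^-31·(3.75×10^-9 m)²) = 4.289×10^-21 J.
Then E_7 = 7²·E_1 = 49·4.289×10^-21 J = 2.102×10^-19 J.
Converting, E_7 = 2.102×10^-19 J / (1.60×10^-19 J/eV) = 1.31 eV.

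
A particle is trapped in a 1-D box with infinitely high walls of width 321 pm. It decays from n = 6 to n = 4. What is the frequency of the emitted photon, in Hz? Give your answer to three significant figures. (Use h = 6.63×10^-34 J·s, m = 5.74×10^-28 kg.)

f = 2.80×10^13 Hz

E_1 = h²/(8mL²) = 9.290×10^-22 J and ΔE = (6² − 4²)E_1 = 1.858×10^-20 J.
f = ΔE/h = 1.858×10^-20/6.63×10^-34 = 2.80×10^13 Hz.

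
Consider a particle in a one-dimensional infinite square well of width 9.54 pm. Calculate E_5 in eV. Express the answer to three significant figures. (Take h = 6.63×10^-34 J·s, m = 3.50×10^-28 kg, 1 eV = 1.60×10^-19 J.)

For an infinite well E_n = n²h²/(8mL²), so E_1 = h²/(8mL²) = (6.63×10^-34)²/(8·3.50×10^-28·(9.54×10^-12 m)²) = 1.725×10^-18 J.
Then E_5 = 5²·E_1 = 25·1.725×10^-18 J = 4.313×10^-17 J.
Converting, E_5 = 4.313×10^-17 J / (1.60×10^-19 J/eV) = 270 eV.

E_5 = 270 eV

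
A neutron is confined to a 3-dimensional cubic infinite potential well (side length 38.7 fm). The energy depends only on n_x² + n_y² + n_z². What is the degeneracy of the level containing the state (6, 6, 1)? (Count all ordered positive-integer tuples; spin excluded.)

degeneracy = 3

The level has n_x² + n_y² + n_z² = 73. The ordered positive-integer solutions are (1, 6, 6), (6, 1, 6), (6, 6, 1).
That gives 3 states.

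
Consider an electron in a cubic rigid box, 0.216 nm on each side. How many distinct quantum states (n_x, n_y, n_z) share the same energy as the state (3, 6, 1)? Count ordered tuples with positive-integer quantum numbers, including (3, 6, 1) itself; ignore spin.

The level has n_x² + n_y² + n_z² = 46. The ordered positive-integer solutions are (1, 3, 6), (1, 6, 3), (3, 1, 6), (3, 6, 1), (6, 1, 3), (6, 3, 1).
That gives 6 states.

degeneracy = 6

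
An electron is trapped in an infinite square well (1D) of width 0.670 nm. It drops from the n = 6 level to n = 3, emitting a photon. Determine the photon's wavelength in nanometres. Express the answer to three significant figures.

E_1 = h²/(8m_eL²) = 1.342×10^-19 J, so ΔE = (6² − 3²)E_1 = 3.623×10^-18 J.
λ = hc/ΔE = (6.626×10^-34·2.998×10^8)/3.623×10^-18 = 5.48×10^-8 m = 54.8 nm.

λ = 54.8 nm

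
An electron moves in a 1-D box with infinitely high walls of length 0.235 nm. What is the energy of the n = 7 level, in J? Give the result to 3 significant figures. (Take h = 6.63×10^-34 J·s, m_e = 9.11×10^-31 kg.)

E_7 = 5.35×10^-17 J

For an infinite well E_n = n²h²/(8m_eL²), so E_1 = h²/(8m_eL²) = (6.63×10^-34)²/(8·9.11×10^-31·(2.35×10^-10 m)²) = 1.092×10^-18 J.
Then E_7 = 7²·E_1 = 49·1.092×10^-18 J = 5.35×10^-17 J.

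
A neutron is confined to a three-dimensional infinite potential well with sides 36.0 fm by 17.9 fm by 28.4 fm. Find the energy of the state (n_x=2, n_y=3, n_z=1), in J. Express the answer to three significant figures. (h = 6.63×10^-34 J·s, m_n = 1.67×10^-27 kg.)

E = 1.07×10^-12 J

For a 3D rectangular well E = (h²/8m_n)·Σ n_i²/L_i² = (6.63×10^-34)²/(8·1.67×10^-27) · [2²/(36.0 fm)² + 3²/(17.9 fm)² + 1²/(28.4 fm)²].
Evaluating gives E = 1.07×10^-12 J.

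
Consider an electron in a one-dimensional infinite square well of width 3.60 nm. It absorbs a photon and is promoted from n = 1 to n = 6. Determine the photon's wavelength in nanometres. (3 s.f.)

λ = 1.22×10^3 nm

E_1 = h²/(8m_eL²) = 4.649×10^-21 J, so ΔE = (6² − 1²)E_1 = 1.627×10^-19 J.
λ = hc/ΔE = (6.626×10^-34·2.998×10^8)/1.627×10^-19 = 1.22×10^-6 m = 1.22×10^3 nm.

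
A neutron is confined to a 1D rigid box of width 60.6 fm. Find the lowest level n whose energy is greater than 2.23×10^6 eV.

E_1 = h²/(8m_nL²) = 8.922×10^-15 J = 5.569×10^4 eV.
Need n² > 2.23×10^6/5.569×10^4 = 40.04, i.e. n > 6.328.
The smallest integer satisfying this is n = 7.

n = 7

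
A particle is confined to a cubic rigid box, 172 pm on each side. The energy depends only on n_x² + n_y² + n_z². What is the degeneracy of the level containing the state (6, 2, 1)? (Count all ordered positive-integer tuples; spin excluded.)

degeneracy = 9

The level has n_x² + n_y² + n_z² = 41. The ordered positive-integer solutions are (1, 2, 6), (1, 6, 2), (2, 1, 6), (2, 6, 1), (3, 4, 4), (4, 3, 4), (4, 4, 3), (6, 1, 2), (6, 2, 1).
That gives 9 states.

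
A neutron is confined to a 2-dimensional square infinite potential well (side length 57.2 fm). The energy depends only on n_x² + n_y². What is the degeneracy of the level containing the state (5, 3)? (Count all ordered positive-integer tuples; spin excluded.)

degeneracy = 2

The level has n_x² + n_y² = 34. The ordered positive-integer solutions are (3, 5), (5, 3).
That gives 2 states.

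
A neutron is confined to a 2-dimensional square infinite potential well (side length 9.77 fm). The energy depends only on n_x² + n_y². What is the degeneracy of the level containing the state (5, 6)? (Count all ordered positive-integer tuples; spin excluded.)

degeneracy = 2

The level has n_x² + n_y² = 61. The ordered positive-integer solutions are (5, 6), (6, 5).
That gives 2 states.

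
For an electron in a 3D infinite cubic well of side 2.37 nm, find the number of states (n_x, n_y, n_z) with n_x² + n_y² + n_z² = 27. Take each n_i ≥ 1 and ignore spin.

The level has n_x² + n_y² + n_z² = 27. The ordered positive-integer solutions are (1, 1, 5), (1, 5, 1), (3, 3, 3), (5, 1, 1).
That gives 4 states.

degeneracy = 4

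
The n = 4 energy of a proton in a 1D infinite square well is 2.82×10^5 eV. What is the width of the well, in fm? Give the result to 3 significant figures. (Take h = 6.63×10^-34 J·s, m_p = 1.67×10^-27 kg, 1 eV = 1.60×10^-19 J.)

From E_n = n²h²/(8m_pL²), L = n·h/√(8m_pE_n).
E_4 = 2.82×10^5 eV = 4.512×10^-14 J, so L = 4·6.63×10^-34/√(8·1.67×10^-27·4.512×10^-14) = 1.08×10^-13 m = 108 fm.

L = 108 fm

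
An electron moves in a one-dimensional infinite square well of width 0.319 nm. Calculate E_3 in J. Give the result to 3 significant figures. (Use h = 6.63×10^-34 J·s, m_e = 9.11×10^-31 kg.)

E_3 = 5.33×10^-18 J

For an infinite well E_n = n²h²/(8m_eL²), so E_1 = h²/(8m_eL²) = (6.63×10^-34)²/(8·9.11×10^-31·(3.19×10^-10 m)²) = 5.927×10^-19 J.
Then E_3 = 3²·E_1 = 9·5.927×10^-19 J = 5.33×10^-18 J.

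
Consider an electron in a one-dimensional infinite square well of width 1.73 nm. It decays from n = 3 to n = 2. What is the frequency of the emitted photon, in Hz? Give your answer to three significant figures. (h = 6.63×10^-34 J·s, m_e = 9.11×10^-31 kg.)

E_1 = h²/(8m_eL²) = 2.015×10^-20 J and ΔE = (3² − 2²)E_1 = 1.007×10^-19 J.
f = ΔE/h = 1.007×10^-19/6.63×10^-34 = 1.52×10^14 Hz.

f = 1.52×10^14 Hz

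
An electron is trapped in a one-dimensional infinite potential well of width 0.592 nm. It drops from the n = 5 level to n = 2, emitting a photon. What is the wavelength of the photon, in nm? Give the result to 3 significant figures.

λ = 55.0 nm

E_1 = h²/(8m_eL²) = 1.719×10^-19 J, so ΔE = (5² − 2²)E_1 = 3.610×10^-18 J.
λ = hc/ΔE = (6.626×10^-34·2.998×10^8)/3.610×10^-18 = 5.50×10^-8 m = 55.0 nm.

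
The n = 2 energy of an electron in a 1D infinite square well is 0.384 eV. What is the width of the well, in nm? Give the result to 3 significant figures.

L = 1.98 nm

From E_n = n²h²/(8m_eL²), L = n·h/√(8m_eE_n).
E_2 = 0.384 eV = 6.152×10^-20 J, so L = 2·6.626×10^-34/√(8·9.109×10^-31·6.152×10^-20) = 1.98×10^-9 m = 1.98 nm.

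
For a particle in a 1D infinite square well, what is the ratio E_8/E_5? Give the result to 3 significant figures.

E_n ∝ n², so E_8/E_5 = 8²/5² = 64/25 = 2.56.

2.56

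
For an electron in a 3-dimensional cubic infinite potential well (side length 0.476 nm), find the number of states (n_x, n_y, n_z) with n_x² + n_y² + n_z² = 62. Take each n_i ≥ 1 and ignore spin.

The level has n_x² + n_y² + n_z² = 62. The ordered positive-integer solutions are (1, 5, 6), (1, 6, 5), (2, 3, 7), (2, 7, 3), (3, 2, 7), (3, 7, 2), (5, 1, 6), (5, 6, 1), (6, 1, 5), (6, 5, 1), (7, 2, 3), (7, 3, 2).
That gives 12 states.

degeneracy = 12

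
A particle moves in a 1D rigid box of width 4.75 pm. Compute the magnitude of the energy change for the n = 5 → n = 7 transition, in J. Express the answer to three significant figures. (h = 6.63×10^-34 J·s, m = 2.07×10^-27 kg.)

|ΔE| = 2.82×10^-17 J

E_1 = h²/(8mL²) = 1.176×10^-18 J.
|ΔE| = |5² − 7²|·E_1 = 24·1.176×10^-18 J = 2.82×10^-17 J.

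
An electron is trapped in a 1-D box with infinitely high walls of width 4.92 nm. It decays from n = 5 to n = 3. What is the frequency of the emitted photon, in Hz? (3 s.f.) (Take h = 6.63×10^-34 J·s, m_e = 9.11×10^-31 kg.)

f = 6.01×10^13 Hz

E_1 = h²/(8m_eL²) = 2.492×10^-21 J and ΔE = (5² − 3²)E_1 = 3.987×10^-20 J.
f = ΔE/h = 3.987×10^-20/6.63×10^-34 = 6.01×10^13 Hz.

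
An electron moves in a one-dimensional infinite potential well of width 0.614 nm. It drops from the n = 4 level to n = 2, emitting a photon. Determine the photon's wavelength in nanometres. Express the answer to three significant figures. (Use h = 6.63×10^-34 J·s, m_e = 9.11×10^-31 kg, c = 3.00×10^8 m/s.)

λ = 104 nm

E_1 = h²/(8m_eL²) = 1.600×10^-19 J, so ΔE = (4² − 2²)E_1 = 1.920×10^-18 J.
λ = hc/ΔE = (6.63×10^-34·3.00×10^8)/1.920×10^-18 = 1.04×10^-7 m = 104 nm.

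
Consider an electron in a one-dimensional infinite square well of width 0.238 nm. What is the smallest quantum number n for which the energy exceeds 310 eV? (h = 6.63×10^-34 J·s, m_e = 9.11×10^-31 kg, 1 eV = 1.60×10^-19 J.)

n = 7

E_1 = h²/(8m_eL²) = 1.065×10^-18 J = 6.656 eV.
Need n² > 310/6.656 = 46.57, i.e. n > 6.824.
The smallest integer satisfying this is n = 7.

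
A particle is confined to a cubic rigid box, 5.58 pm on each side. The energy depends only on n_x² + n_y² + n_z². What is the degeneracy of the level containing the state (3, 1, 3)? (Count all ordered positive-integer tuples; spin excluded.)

The level has n_x² + n_y² + n_z² = 19. The ordered positive-integer solutions are (1, 3, 3), (3, 1, 3), (3, 3, 1).
That gives 3 states.

degeneracy = 3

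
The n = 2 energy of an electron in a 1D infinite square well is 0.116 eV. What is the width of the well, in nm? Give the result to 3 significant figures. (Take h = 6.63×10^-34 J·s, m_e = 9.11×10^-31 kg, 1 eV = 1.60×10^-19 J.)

From E_n = n²h²/(8m_eL²), L = n·h/√(8m_eE_n).
E_2 = 0.116 eV = 1.856×10^-20 J, so L = 2·6.63×10^-34/√(8·9.11×10^-31·1.856×10^-20) = 3.61×10^-9 m = 3.61 nm.

L = 3.61 nm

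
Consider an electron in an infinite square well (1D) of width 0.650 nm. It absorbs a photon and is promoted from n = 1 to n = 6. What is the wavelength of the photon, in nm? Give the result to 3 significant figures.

λ = 39.8 nm

E_1 = h²/(8m_eL²) = 1.426×10^-19 J, so ΔE = (6² − 1²)E_1 = 4.991×10^-18 J.
λ = hc/ΔE = (6.626×10^-34·2.998×10^8)/4.991×10^-18 = 3.98×10^-8 m = 39.8 nm.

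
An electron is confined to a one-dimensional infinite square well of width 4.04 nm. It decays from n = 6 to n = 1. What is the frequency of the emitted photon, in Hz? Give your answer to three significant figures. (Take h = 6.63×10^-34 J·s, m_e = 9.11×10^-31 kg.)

E_1 = h²/(8m_eL²) = 3.695×10^-21 J and ΔE = (6² − 1²)E_1 = 1.293×10^-19 J.
f = ΔE/h = 1.293×10^-19/6.63×10^-34 = 1.95×10^14 Hz.

f = 1.95×10^14 Hz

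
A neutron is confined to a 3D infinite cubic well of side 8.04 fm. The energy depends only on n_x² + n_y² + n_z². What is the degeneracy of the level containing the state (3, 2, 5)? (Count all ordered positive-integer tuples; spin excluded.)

The level has n_x² + n_y² + n_z² = 38. The ordered positive-integer solutions are (1, 1, 6), (1, 6, 1), (2, 3, 5), (2, 5, 3), (3, 2, 5), (3, 5, 2), (5, 2, 3), (5, 3, 2), (6, 1, 1).
That gives 9 states.

degeneracy = 9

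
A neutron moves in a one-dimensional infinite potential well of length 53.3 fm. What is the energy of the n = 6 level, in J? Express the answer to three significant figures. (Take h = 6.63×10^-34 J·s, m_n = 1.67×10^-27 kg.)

For an infinite well E_n = n²h²/(8m_nL²), so E_1 = h²/(8m_nL²) = (6.63×10^-34)²/(8·1.67×10^-27·(5.33×10^-14 m)²) = 1.158×10^-14 J.
Then E_6 = 6²·E_1 = 36·1.158×10^-14 J = 4.17×10^-13 J.

E_6 = 4.17×10^-13 J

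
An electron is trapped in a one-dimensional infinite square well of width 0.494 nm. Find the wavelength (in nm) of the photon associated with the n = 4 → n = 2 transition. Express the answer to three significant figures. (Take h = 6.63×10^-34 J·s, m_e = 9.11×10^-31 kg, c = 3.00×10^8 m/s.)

E_1 = h²/(8m_eL²) = 2.472×10^-19 J, so ΔE = (4² − 2²)E_1 = 2.966×10^-18 J.
λ = hc/ΔE = (6.63×10^-34·3.00×10^8)/2.966×10^-18 = 6.71×10^-8 m = 67.1 nm.

λ = 67.1 nm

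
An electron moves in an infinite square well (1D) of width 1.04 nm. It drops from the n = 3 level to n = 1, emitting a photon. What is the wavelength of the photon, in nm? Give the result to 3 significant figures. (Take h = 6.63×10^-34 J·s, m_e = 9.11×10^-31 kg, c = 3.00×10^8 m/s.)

λ = 446 nm

E_1 = h²/(8m_eL²) = 5.576×10^-20 J, so ΔE = (3² − 1²)E_1 = 4.461×10^-19 J.
λ = hc/ΔE = (6.63×10^-34·3.00×10^8)/4.461×10^-19 = 4.46×10^-7 m = 446 nm.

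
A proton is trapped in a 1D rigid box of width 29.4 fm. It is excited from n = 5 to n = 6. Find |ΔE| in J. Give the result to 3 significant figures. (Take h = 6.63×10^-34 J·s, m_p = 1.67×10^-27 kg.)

|ΔE| = 4.19×10^-13 J

E_1 = h²/(8m_pL²) = 3.807×10^-14 J.
|ΔE| = |5² − 6²|·E_1 = 11·3.807×10^-14 J = 4.19×10^-13 J.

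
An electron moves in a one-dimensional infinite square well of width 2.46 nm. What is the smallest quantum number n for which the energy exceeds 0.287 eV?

E_1 = h²/(8m_eL²) = 9.956×10^-21 J = 0.06215 eV.
Need n² > 0.287/0.06215 = 4.618, i.e. n > 2.149.
The smallest integer satisfying this is n = 3.

n = 3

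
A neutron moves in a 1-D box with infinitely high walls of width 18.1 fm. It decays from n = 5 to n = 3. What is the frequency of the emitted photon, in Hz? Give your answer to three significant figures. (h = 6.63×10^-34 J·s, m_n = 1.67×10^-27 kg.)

f = 2.42×10^21 Hz

E_1 = h²/(8m_nL²) = 1.004×10^-13 J and ΔE = (5² − 3²)E_1 = 1.606×10^-12 J.
f = ΔE/h = 1.606×10^-12/6.63×10^-34 = 2.42×10^21 Hz.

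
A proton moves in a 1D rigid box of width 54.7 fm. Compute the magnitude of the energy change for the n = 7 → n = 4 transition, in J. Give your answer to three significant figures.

|ΔE| = 3.62×10^-13 J

E_1 = h²/(8m_pL²) = 1.096×10^-14 J.
|ΔE| = |7² − 4²|·E_1 = 33·1.096×10^-14 J = 3.62×10^-13 J.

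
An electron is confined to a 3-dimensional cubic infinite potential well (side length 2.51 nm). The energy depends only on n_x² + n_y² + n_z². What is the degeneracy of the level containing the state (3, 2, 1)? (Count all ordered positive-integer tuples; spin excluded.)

degeneracy = 6

The level has n_x² + n_y² + n_z² = 14. The ordered positive-integer solutions are (1, 2, 3), (1, 3, 2), (2, 1, 3), (2, 3, 1), (3, 1, 2), (3, 2, 1).
That gives 6 states.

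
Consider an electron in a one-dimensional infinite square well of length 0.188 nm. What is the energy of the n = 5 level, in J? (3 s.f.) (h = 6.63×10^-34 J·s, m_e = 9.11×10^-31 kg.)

E_5 = 4.27×10^-17 J

For an infinite well E_n = n²h²/(8m_eL²), so E_1 = h²/(8m_eL²) = (6.63×10^-34)²/(8·9.11×10^-31·(1.88×10^-10 m)²) = 1.706×10^-18 J.
Then E_5 = 5²·E_1 = 25·1.706×10^-18 J = 4.27×10^-17 J.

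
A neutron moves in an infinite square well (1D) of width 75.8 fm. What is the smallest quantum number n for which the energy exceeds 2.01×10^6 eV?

n = 8

E_1 = h²/(8m_nL²) = 5.702×10^-15 J = 3.559×10^4 eV.
Need n² > 2.01×10^6/3.559×10^4 = 56.48, i.e. n > 7.515.
The smallest integer satisfying this is n = 8.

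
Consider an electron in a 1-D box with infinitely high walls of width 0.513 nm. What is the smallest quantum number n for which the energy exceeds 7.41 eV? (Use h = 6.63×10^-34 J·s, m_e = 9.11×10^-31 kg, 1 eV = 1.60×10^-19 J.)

E_1 = h²/(8m_eL²) = 2.292×10^-19 J = 1.433 eV.
Need n² > 7.41/1.433 = 5.171, i.e. n > 2.274.
The smallest integer satisfying this is n = 3.

n = 3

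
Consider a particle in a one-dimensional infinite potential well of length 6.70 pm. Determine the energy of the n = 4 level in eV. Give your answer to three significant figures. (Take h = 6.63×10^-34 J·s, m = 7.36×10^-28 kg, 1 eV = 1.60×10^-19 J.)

E_4 = 166 eV

For an infinite well E_n = n²h²/(8mL²), so E_1 = h²/(8mL²) = (6.63×10^-34)²/(8·7.36×10^-28·(6.70×10^-12 m)²) = 1.663×10^-18 J.
Then E_4 = 4²·E_1 = 16·1.663×10^-18 J = 2.661×10^-17 J.
Converting, E_4 = 2.661×10^-17 J / (1.60×10^-19 J/eV) = 166 eV.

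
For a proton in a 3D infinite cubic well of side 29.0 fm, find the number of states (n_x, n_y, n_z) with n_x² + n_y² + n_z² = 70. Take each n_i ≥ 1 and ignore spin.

The level has n_x² + n_y² + n_z² = 70. The ordered positive-integer solutions are (3, 5, 6), (3, 6, 5), (5, 3, 6), (5, 6, 3), (6, 3, 5), (6, 5, 3).
That gives 6 states.

degeneracy = 6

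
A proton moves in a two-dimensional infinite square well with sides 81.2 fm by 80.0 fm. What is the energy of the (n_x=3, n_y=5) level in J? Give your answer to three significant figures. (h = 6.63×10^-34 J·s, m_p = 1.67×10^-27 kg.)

E = 1.73×10^-13 J

For a 2D rectangular well E = (h²/8m_p)·Σ n_i²/L_i² = (6.63×10^-34)²/(8·1.67×10^-27) · [3²/(81.2 fm)² + 5²/(80.0 fm)²].
Evaluating gives E = 1.73×10^-13 J.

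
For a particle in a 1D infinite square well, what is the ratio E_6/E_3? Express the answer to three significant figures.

4.00

E_n ∝ n², so E_6/E_3 = 6²/3² = 36/9 = 4.00.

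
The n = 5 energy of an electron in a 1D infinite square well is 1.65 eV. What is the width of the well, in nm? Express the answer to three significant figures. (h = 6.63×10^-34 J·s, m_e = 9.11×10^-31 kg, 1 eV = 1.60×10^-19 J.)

L = 2.39 nm

From E_n = n²h²/(8m_eL²), L = n·h/√(8m_eE_n).
E_5 = 1.65 eV = 2.640×10^-19 J, so L = 5·6.63×10^-34/√(8·9.11×10^-31·2.640×10^-19) = 2.39×10^-9 m = 2.39 nm.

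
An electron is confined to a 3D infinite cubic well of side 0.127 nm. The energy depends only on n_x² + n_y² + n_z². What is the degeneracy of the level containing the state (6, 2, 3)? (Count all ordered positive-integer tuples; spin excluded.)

The level has n_x² + n_y² + n_z² = 49. The ordered positive-integer solutions are (2, 3, 6), (2, 6, 3), (3, 2, 6), (3, 6, 2), (6, 2, 3), (6, 3, 2).
That gives 6 states.

degeneracy = 6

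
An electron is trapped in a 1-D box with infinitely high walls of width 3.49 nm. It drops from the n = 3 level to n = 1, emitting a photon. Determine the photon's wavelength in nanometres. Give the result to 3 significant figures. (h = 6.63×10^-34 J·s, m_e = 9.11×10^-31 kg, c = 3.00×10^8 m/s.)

E_1 = h²/(8m_eL²) = 4.952×10^-21 J, so ΔE = (3² − 1²)E_1 = 3.962×10^-20 J.
λ = hc/ΔE = (6.63×10^-34·3.00×10^8)/3.962×10^-20 = 5.02×10^-6 m = 5.02×10^3 nm.

λ = 5.02×10^3 nm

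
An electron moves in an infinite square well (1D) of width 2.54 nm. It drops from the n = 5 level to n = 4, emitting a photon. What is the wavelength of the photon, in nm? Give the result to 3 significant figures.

λ = 2.36×10^3 nm

E_1 = h²/(8m_eL²) = 9.338×10^-21 J, so ΔE = (5² − 4²)E_1 = 8.404×10^-20 J.
λ = hc/ΔE = (6.626×10^-34·2.998×10^8)/8.404×10^-20 = 2.36×10^-6 m = 2.36×10^3 nm.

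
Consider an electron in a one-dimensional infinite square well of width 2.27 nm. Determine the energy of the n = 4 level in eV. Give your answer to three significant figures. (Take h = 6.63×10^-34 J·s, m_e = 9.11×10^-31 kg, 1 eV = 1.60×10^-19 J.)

For an infinite well E_n = n²h²/(8m_eL²), so E_1 = h²/(8m_eL²) = (6.63×10^-34)²/(8·9.11×10^-31·(2.27×10^-9 m)²) = 1.170×10^-20 J.
Then E_4 = 4²·E_1 = 16·1.170×10^-20 J = 1.872×10^-19 J.
Converting, E_4 = 1.872×10^-19 J / (1.60×10^-19 J/eV) = 1.17 eV.

E_4 = 1.17 eV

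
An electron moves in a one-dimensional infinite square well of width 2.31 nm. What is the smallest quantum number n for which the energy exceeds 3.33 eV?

E_1 = h²/(8m_eL²) = 1.129×10^-20 J = 0.07047 eV.
Need n² > 3.33/0.07047 = 47.25, i.e. n > 6.874.
The smallest integer satisfying this is n = 7.

n = 7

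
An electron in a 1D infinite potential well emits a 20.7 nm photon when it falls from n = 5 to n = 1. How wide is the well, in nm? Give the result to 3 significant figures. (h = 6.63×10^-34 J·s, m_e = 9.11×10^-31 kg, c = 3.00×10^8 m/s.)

L = 0.388 nm

The photon carries ΔE = hc/λ = 6.63×10^-34·3.00×10^8/2.07×10^-8 m = 9.609×10^-18 J.
Since ΔE = (5² − 1²)E_1, E_1 = 4.004×10^-19 J, and L = h/√(8m_eE_1) = 3.88×10^-10 m = 0.388 nm.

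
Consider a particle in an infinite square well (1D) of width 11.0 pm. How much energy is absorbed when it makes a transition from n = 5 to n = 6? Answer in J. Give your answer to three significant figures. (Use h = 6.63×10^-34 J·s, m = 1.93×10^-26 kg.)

E_1 = h²/(8mL²) = 2.353×10^-20 J.
|ΔE| = |5² − 6²|·E_1 = 11·2.353×10^-20 J = 2.59×10^-19 J.

|ΔE| = 2.59×10^-19 J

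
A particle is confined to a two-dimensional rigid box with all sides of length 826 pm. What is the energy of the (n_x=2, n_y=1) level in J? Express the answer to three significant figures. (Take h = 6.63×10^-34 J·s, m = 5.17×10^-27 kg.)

For a 2D rectangular well E = (h²/8m)·Σ n_i²/L_i² = (6.63×10^-34)²/(8·5.17×10^-27) · [2²/(826 pm)² + 1²/(826 pm)²].
Evaluating gives E = 7.79×10^-23 J.

E = 7.79×10^-23 J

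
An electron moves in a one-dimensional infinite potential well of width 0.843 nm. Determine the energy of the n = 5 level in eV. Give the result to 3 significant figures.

E_5 = 13.2 eV

For an infinite well E_n = n²h²/(8m_eL²), so E_1 = h²/(8m_eL²) = (6.626×10^-34)²/(8·9.109×10^-31·(8.43×10^-10 m)²) = 8.478×10^-20 J.
Then E_5 = 5²·E_1 = 25·8.478×10^-20 J = 2.120×10^-18 J.
Converting, E_5 = 2.120×10^-18 J / (1.602×10^-19 J/eV) = 13.2 eV.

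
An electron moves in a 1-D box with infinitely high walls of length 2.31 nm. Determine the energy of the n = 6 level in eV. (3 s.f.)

E_6 = 2.54 eV

For an infinite well E_n = n²h²/(8m_eL²), so E_1 = h²/(8m_eL²) = (6.626×10^-34)²/(8·9.109×10^-31·(2.31×10^-9 m)²) = 1.129×10^-20 J.
Then E_6 = 6²·E_1 = 36·1.129×10^-20 J = 4.064×10^-19 J.
Converting, E_6 = 4.064×10^-19 J / (1.602×10^-19 J/eV) = 2.54 eV.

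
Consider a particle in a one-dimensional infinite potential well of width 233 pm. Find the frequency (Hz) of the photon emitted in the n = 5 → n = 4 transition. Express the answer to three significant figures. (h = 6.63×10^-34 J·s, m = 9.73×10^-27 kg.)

E_1 = h²/(8mL²) = 1.040×10^-22 J and ΔE = (5² − 4²)E_1 = 9.360×10^-22 J.
f = ΔE/h = 9.360×10^-22/6.63×10^-34 = 1.41×10^12 Hz.

f = 1.41×10^12 Hz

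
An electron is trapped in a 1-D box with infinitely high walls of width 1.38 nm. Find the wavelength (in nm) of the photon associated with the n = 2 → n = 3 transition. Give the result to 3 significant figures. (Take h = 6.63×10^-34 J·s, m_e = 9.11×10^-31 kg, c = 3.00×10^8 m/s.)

E_1 = h²/(8m_eL²) = 3.167×10^-20 J, so ΔE = (3² − 2²)E_1 = 1.584×10^-19 J.
λ = hc/ΔE = (6.63×10^-34·3.00×10^8)/1.584×10^-19 = 1.26×10^-6 m = 1.26×10^3 nm.

λ = 1.26×10^3 nm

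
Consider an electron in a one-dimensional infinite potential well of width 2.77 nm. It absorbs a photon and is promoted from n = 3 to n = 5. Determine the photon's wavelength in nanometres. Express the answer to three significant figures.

λ = 1.58×10^3 nm

E_1 = h²/(8m_eL²) = 7.852×10^-21 J, so ΔE = (5² − 3²)E_1 = 1.256×10^-19 J.
λ = hc/ΔE = (6.626×10^-34·2.998×10^8)/1.256×10^-19 = 1.58×10^-6 m = 1.58×10^3 nm.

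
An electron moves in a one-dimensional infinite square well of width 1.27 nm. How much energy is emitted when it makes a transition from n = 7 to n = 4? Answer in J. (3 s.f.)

E_1 = h²/(8m_eL²) = 3.735×10^-20 J.
|ΔE| = |7² − 4²|·E_1 = 33·3.735×10^-20 J = 1.23×10^-18 J.

|ΔE| = 1.23×10^-18 J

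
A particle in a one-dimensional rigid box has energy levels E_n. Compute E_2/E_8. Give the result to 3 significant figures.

0.0625

E_n ∝ n², so E_2/E_8 = 2²/8² = 4/64 = 0.0625.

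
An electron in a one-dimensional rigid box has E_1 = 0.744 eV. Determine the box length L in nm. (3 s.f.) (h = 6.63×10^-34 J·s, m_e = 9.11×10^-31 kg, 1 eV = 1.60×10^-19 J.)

L = 0.712 nm

From E_n = n²h²/(8m_eL²), L = n·h/√(8m_eE_n).
E_1 = 0.744 eV = 1.190×10^-19 J, so L = 1·6.63×10^-34/√(8·9.11×10^-31·1.190×10^-19) = 7.12×10^-10 m = 0.712 nm.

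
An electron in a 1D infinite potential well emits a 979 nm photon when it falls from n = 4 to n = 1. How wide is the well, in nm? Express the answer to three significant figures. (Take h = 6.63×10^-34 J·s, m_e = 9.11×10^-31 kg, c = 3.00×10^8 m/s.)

The photon carries ΔE = hc/λ = 6.63×10^-34·3.00×10^8/9.79×10^-7 m = 2.032×10^-19 J.
Since ΔE = (4² − 1²)E_1, E_1 = 1.355×10^-20 J, and L = h/√(8m_eE_1) = 2.11×10^-9 m = 2.11 nm.

L = 2.11 nm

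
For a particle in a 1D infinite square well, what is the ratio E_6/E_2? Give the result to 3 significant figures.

E_n ∝ n², so E_6/E_2 = 6²/2² = 36/4 = 9.00.

9.00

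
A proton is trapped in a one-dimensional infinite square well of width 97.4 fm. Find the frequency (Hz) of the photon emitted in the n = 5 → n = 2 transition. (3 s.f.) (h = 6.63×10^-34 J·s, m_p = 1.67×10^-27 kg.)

f = 1.10×10^20 Hz

E_1 = h²/(8m_pL²) = 3.468×10^-15 J and ΔE = (5² − 2²)E_1 = 7.283×10^-14 J.
f = ΔE/h = 7.283×10^-14/6.63×10^-34 = 1.10×10^20 Hz.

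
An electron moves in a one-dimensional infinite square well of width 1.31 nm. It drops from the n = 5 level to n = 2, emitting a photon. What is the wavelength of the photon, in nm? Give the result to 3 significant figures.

E_1 = h²/(8m_eL²) = 3.511×10^-20 J, so ΔE = (5² − 2²)E_1 = 7.373×10^-19 J.
λ = hc/ΔE = (6.626×10^-34·2.998×10^8)/7.373×10^-19 = 2.69×10^-7 m = 269 nm.

λ = 269 nm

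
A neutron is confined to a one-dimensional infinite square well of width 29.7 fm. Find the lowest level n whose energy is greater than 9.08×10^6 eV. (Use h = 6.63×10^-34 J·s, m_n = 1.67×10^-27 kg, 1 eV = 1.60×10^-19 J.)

E_1 = h²/(8m_nL²) = 3.730×10^-14 J = 2.331×10^5 eV.
Need n² > 9.08×10^6/2.331×10^5 = 38.95, i.e. n > 6.241.
The smallest integer satisfying this is n = 7.

n = 7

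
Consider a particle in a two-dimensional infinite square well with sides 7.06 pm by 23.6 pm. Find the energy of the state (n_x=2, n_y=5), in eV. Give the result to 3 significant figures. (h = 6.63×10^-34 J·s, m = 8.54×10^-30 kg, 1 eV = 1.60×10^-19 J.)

E = 5.03×10^3 eV

For a 2D rectangular well E = (h²/8m)·Σ n_i²/L_i² = (6.63×10^-34)²/(8·8.54×10^-30) · [2²/(7.06 pm)² + 5²/(23.6 pm)²].
Evaluating gives E = 8.051×10^-16 J = 5.03×10^3 eV.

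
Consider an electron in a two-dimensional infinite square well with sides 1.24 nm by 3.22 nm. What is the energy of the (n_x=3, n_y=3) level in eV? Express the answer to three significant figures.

For a 2D rectangular well E = (h²/8m_e)·Σ n_i²/L_i² = (6.626×10^-34)²/(8·9.109×10^-31) · [3²/(1.24 nm)² + 3²/(3.22 nm)²].
Evaluating gives E = 4.049×10^-19 J = 2.53 eV.

E = 2.53 eV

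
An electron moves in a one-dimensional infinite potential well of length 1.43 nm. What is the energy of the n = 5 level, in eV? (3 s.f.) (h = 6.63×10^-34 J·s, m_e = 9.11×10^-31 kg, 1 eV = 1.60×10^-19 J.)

For an infinite well E_n = n²h²/(8m_eL²), so E_1 = h²/(8m_eL²) = (6.63×10^-34)²/(8·9.11×10^-31·(1.43×10^-9 m)²) = 2.949×10^-20 J.
Then E_5 = 5²·E_1 = 25·2.949×10^-20 J = 7.372×10^-19 J.
Converting, E_5 = 7.372×10^-19 J / (1.60×10^-19 J/eV) = 4.61 eV.

E_5 = 4.61 eV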